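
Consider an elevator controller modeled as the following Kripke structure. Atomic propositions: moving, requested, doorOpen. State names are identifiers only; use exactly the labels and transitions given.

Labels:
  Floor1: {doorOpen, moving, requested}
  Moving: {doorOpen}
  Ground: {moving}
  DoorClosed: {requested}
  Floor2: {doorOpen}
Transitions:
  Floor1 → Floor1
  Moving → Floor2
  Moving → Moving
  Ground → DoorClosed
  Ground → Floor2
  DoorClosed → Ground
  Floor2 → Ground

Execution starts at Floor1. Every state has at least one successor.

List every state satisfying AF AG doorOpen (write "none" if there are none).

{Floor1}

States satisfying AG doorOpen: {Floor1}.
States satisfying AF AG doorOpen: {Floor1}.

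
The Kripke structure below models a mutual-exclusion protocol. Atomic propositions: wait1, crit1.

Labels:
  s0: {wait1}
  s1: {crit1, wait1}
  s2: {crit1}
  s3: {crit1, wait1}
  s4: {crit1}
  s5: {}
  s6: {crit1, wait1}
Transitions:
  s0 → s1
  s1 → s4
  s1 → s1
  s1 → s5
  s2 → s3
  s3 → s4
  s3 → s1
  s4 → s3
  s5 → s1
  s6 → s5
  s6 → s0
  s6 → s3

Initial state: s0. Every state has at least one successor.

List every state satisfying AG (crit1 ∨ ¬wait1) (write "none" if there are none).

States satisfying crit1 ∨ ¬wait1: {s1, s2, s3, s4, s5, s6}.
States satisfying AG (crit1 ∨ ¬wait1): {s1, s2, s3, s4, s5}.

{s1, s2, s3, s4, s5}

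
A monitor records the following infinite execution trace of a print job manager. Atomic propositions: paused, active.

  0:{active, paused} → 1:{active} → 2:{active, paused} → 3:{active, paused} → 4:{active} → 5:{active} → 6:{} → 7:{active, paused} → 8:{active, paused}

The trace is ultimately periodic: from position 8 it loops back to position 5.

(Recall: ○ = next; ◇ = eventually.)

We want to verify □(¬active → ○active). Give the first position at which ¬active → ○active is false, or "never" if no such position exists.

¬active → ○active holds at every position 0..8, and those are all the positions the trace ever visits, so the invariant □(¬active → ○active) is never violated.

never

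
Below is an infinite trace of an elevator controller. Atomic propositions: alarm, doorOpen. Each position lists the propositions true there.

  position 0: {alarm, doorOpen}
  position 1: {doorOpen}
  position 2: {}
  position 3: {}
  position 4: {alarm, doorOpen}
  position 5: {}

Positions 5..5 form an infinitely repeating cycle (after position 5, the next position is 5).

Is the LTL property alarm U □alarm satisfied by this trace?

Walking from position 0: at position 1, □alarm has not yet held and alarm fails, so alarm U □alarm is false.

No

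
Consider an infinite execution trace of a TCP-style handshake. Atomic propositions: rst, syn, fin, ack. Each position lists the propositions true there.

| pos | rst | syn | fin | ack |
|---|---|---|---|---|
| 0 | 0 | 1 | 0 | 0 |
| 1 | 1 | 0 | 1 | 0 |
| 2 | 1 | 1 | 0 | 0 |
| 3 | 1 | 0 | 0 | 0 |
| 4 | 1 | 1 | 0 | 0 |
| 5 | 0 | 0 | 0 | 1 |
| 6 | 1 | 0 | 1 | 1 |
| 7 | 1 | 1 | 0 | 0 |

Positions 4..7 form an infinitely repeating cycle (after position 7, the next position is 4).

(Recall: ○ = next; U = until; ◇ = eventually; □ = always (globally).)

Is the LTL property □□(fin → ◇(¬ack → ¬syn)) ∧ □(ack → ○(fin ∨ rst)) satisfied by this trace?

□(fin → ◇(¬ack → ¬syn)) holds at every position 0..7, and those are all positions ever visited, so □□(fin → ◇(¬ack → ¬syn)) holds.
ack → ○(fin ∨ rst) holds at every position 0..7, and those are all positions ever visited, so □(ack → ○(fin ∨ rst)) holds.
Positions where ack holds: 5, 6.
Check ○(fin ∨ rst) at each: 5→ok, 6→ok.
At position 0: □□(fin → ◇(¬ack → ¬syn)) is true; □(ack → ○(fin ∨ rst)) is true; so □□(fin → ◇(¬ack → ¬syn)) ∧ □(ack → ○(fin ∨ rst)) is true.

Yes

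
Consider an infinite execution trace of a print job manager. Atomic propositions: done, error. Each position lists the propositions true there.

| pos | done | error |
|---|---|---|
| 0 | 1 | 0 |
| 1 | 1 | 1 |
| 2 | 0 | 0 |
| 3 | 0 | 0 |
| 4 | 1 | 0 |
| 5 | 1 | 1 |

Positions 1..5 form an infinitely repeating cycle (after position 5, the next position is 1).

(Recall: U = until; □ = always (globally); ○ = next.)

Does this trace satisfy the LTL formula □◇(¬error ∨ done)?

◇(¬error ∨ done) holds at every position 0..5, and those are all positions ever visited, so □◇(¬error ∨ done) holds.

Holds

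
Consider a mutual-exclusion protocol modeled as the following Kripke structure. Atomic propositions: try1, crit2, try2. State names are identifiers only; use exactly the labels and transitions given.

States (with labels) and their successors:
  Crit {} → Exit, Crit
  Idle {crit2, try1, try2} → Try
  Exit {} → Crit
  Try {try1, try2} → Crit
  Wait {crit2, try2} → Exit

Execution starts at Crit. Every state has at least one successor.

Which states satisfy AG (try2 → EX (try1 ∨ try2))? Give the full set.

States satisfying try2 → EX (try1 ∨ try2): {Crit, Idle, Exit}.
States satisfying AG (try2 → EX (try1 ∨ try2)): {Crit, Exit}.

{Crit, Exit}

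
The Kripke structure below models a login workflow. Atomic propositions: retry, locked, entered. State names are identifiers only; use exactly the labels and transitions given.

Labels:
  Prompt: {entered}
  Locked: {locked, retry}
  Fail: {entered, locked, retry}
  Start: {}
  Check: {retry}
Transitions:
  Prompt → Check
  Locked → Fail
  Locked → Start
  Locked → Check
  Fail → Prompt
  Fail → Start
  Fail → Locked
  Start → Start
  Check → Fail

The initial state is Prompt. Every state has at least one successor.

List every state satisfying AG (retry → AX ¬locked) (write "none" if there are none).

States satisfying retry → AX ¬locked: {Prompt, Start}.
States satisfying AG (retry → AX ¬locked): {Start}.

{Start}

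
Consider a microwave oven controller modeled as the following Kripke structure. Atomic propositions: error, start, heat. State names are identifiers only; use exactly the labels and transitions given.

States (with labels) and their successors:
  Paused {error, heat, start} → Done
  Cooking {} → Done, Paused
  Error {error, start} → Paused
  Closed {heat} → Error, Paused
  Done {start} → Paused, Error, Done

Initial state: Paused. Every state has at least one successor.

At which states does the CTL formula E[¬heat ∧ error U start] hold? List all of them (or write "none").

States satisfying ¬heat ∧ error: {Error}.
States satisfying start: {Paused, Error, Done}.
States satisfying E[¬heat ∧ error U start]: {Paused, Error, Done}.

{Paused, Error, Done}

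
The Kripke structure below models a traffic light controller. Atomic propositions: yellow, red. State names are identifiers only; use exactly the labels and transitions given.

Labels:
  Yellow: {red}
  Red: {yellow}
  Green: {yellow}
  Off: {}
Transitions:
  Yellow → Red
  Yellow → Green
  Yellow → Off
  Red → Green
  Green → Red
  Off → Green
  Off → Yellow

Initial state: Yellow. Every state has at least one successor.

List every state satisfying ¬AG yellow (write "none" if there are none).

States satisfying yellow: {Red, Green}.
States satisfying AG yellow: {Red, Green}.
States satisfying ¬AG yellow: {Yellow, Off}.

{Yellow, Off}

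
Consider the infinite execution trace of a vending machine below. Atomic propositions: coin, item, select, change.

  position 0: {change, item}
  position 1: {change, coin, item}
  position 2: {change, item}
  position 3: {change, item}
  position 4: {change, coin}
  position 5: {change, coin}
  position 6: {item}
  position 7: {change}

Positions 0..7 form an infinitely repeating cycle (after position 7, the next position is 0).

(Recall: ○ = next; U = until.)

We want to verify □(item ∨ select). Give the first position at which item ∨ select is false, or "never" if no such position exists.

4

Check item ∨ select at each position in order: 0 ✓, 1 ✓, 2 ✓, 3 ✓.
At position 4 the labels are {change, coin}, so item ∨ select is false there. This is the first violation.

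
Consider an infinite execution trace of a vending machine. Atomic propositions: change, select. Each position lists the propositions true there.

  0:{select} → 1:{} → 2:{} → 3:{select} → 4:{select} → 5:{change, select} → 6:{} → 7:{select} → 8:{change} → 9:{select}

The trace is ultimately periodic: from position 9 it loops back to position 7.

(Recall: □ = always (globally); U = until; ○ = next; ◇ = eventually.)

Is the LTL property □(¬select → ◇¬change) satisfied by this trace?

¬select → ◇¬change holds at every position 0..9, and those are all positions ever visited, so □(¬select → ◇¬change) holds.
Positions where ¬select holds: 1, 2, 6, 8.
Check ◇¬change at each: 1→ok, 2→ok, 6→ok, 8→ok.

Satisfied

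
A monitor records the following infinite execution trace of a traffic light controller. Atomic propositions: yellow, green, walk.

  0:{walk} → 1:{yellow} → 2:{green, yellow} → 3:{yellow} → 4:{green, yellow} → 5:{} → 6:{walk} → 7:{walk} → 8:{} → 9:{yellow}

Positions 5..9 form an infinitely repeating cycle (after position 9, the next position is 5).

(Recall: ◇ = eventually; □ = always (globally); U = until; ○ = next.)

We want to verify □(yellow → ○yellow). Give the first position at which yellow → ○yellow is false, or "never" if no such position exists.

Check yellow → ○yellow at each position in order: 0 ✓, 1 ✓, 2 ✓, 3 ✓.
At position 4 the labels are {green, yellow} and the next position 5 has {}, so yellow → ○yellow is false there. This is the first violation.

4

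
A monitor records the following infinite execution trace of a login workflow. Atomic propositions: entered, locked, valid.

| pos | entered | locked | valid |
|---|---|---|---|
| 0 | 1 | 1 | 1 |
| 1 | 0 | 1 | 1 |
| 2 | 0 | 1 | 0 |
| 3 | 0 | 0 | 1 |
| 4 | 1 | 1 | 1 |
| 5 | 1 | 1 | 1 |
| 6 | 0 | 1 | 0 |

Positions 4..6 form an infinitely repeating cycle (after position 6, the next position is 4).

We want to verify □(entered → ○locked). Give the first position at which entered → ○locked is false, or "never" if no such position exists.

never

entered → ○locked holds at every position 0..6, and those are all the positions the trace ever visits, so the invariant □(entered → ○locked) is never violated.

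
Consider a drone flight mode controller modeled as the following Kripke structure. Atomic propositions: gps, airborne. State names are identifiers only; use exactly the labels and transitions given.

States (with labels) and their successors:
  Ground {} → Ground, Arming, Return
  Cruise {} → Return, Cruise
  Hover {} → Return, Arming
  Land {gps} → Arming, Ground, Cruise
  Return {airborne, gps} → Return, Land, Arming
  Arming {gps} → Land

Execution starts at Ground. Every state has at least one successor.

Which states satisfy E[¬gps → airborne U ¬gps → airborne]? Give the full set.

States satisfying ¬gps → airborne: {Land, Return, Arming}.
States satisfying E[¬gps → airborne U ¬gps → airborne]: {Land, Return, Arming}.

{Land, Return, Arming}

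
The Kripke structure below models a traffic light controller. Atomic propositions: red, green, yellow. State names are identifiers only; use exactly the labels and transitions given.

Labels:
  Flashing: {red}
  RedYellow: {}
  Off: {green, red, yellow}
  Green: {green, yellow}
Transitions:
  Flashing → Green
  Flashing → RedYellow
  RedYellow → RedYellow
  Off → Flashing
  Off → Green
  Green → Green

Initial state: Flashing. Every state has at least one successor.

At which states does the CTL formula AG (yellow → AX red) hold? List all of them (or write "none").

{RedYellow}

States satisfying yellow → AX red: {Flashing, RedYellow}.
States satisfying AG (yellow → AX red): {RedYellow}.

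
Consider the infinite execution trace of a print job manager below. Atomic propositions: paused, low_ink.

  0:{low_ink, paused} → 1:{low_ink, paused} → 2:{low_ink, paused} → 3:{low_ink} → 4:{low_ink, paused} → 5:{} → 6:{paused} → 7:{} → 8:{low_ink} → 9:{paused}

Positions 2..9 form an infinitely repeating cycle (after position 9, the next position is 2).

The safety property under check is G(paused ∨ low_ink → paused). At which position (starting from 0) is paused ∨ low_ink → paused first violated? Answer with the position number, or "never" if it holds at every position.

Check paused ∨ low_ink → paused at each position in order: 0 ✓, 1 ✓, 2 ✓.
At position 3 the labels are {low_ink}, so paused ∨ low_ink → paused is false there. This is the first violation.

3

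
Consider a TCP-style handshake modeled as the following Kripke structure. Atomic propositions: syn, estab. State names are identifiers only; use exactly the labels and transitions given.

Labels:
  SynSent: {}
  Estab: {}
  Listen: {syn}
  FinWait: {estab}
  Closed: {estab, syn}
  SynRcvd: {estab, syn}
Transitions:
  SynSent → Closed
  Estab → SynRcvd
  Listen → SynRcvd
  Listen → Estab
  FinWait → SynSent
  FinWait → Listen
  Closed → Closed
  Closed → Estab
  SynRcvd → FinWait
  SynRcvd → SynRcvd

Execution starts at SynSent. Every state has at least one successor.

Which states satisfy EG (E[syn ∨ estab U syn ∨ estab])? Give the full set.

{Listen, FinWait, Closed, SynRcvd}

States satisfying E[syn ∨ estab U syn ∨ estab]: {Listen, FinWait, Closed, SynRcvd}.
States satisfying EG (E[syn ∨ estab U syn ∨ estab]): {Listen, FinWait, Closed, SynRcvd}.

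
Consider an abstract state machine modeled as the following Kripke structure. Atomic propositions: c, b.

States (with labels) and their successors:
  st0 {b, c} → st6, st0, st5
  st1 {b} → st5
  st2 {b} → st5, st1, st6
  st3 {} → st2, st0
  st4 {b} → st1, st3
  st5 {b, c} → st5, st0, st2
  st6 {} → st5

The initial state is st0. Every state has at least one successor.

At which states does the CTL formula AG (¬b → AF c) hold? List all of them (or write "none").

States satisfying ¬b → AF c: {st0, st1, st2, st3, st4, st5, st6}.
States satisfying AG (¬b → AF c): {st0, st1, st2, st3, st4, st5, st6}.

{st0, st1, st2, st3, st4, st5, st6}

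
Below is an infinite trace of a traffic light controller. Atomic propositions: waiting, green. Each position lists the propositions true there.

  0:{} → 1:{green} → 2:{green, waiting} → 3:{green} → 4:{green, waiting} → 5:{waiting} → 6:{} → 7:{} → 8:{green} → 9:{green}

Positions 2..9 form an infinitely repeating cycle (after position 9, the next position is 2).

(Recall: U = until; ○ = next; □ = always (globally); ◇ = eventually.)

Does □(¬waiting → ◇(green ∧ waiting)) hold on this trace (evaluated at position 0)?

¬waiting → ◇(green ∧ waiting) holds at every position 0..9, and those are all positions ever visited, so □(¬waiting → ◇(green ∧ waiting)) holds.
Positions where ¬waiting holds: 0, 1, 3, 6, 7, 8, 9.
Check ◇(green ∧ waiting) at each: 0→ok, 1→ok, 3→ok, 6→ok, 7→ok, 8→ok, 9→ok.

Satisfied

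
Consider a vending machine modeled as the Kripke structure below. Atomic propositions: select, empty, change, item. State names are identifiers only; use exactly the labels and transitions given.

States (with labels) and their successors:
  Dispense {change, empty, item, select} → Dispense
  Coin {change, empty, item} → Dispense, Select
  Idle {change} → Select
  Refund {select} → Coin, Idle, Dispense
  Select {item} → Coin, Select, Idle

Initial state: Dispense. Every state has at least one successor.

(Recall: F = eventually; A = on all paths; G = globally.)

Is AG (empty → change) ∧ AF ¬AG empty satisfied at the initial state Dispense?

States satisfying empty → change: {Dispense, Coin, Idle, Refund, Select}.
States satisfying AG (empty → change): {Dispense, Coin, Idle, Refund, Select}.
States satisfying ¬AG empty: {Coin, Idle, Refund, Select}.
States satisfying AF ¬AG empty: {Coin, Idle, Refund, Select}.
States satisfying AG (empty → change) ∧ AF ¬AG empty: {Coin, Idle, Refund, Select}.
Dispense ∉ Sat(AG (empty → change) ∧ AF ¬AG empty).

Violated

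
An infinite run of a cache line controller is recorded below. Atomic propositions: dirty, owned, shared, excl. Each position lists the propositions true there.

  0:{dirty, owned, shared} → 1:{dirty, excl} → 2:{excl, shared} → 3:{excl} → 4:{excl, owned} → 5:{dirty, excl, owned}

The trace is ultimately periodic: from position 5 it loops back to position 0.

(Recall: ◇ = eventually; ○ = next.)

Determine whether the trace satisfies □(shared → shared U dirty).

No

shared → shared U dirty must hold at every position from 0 onward. It fails at position 2, so □(shared → shared U dirty) is false.
Positions where shared holds: 0, 2.
Check shared U dirty at each: 0→ok, 2→fails.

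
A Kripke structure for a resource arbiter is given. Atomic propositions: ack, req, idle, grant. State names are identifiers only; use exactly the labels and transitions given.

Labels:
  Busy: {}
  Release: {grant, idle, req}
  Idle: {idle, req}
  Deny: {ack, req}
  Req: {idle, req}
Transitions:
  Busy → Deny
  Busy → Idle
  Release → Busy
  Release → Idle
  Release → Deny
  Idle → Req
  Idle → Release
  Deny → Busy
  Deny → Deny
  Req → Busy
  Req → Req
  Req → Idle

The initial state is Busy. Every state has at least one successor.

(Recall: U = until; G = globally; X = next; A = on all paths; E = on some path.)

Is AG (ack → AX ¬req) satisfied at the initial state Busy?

Violated

States satisfying ack → AX ¬req: {Busy, Release, Idle, Req}.
States satisfying AG (ack → AX ¬req): ∅.
Deny is reachable from Busy and violates ack → AX ¬req, so AG fails at Busy.
Busy ∉ Sat(AG (ack → AX ¬req)).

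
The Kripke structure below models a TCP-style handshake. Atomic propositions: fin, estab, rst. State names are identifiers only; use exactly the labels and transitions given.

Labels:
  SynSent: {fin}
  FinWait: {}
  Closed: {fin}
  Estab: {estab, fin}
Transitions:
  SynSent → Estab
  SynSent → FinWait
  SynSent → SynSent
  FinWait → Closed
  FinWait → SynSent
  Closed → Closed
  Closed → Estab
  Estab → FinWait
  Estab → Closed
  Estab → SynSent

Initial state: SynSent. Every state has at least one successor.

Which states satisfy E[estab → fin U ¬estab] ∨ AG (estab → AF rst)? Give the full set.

States satisfying estab → fin: {SynSent, FinWait, Closed, Estab}.
States satisfying ¬estab: {SynSent, FinWait, Closed}.
States satisfying E[estab → fin U ¬estab]: {SynSent, FinWait, Closed, Estab}.
States satisfying estab → AF rst: {SynSent, FinWait, Closed}.
States satisfying AG (estab → AF rst): ∅.
States satisfying E[estab → fin U ¬estab] ∨ AG (estab → AF rst): {SynSent, FinWait, Closed, Estab}.

{SynSent, FinWait, Closed, Estab}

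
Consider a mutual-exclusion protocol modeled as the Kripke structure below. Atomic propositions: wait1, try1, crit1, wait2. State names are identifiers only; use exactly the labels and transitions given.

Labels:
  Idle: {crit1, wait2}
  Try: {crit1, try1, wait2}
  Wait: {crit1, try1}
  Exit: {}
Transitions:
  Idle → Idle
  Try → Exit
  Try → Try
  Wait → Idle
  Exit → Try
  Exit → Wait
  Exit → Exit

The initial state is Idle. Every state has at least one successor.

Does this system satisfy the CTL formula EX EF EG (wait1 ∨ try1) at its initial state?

No

States satisfying EF EG (wait1 ∨ try1): {Try, Exit}.
States satisfying EX EF EG (wait1 ∨ try1): {Try, Exit}.
No suitable path/successor from Idle witnesses the formula.
Idle ∉ Sat(EX EF EG (wait1 ∨ try1)).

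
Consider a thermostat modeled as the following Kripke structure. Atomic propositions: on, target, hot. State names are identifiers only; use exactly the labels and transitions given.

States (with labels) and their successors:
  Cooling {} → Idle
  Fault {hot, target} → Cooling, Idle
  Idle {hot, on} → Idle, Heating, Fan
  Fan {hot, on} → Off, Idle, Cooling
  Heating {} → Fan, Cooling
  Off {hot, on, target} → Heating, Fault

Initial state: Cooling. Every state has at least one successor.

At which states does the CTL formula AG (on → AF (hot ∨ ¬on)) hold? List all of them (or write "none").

{Cooling, Fault, Idle, Fan, Heating, Off}

States satisfying on → AF (hot ∨ ¬on): {Cooling, Fault, Idle, Fan, Heating, Off}.
States satisfying AG (on → AF (hot ∨ ¬on)): {Cooling, Fault, Idle, Fan, Heating, Off}.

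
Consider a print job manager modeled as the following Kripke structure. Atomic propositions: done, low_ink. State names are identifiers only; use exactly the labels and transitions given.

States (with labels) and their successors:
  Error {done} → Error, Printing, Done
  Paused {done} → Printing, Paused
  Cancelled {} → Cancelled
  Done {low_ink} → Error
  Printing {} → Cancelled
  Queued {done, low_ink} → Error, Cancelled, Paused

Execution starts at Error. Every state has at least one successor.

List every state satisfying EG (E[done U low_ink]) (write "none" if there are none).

{Error, Done, Queued}

States satisfying E[done U low_ink]: {Error, Done, Queued}.
States satisfying EG (E[done U low_ink]): {Error, Done, Queued}.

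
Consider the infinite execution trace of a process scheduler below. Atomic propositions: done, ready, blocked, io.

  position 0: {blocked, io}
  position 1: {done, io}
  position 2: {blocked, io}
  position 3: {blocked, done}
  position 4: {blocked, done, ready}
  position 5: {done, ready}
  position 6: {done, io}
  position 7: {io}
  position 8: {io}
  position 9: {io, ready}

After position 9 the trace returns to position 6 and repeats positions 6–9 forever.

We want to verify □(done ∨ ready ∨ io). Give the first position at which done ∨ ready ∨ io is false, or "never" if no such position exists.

done ∨ ready ∨ io holds at every position 0..9, and those are all the positions the trace ever visits, so the invariant □(done ∨ ready ∨ io) is never violated.

never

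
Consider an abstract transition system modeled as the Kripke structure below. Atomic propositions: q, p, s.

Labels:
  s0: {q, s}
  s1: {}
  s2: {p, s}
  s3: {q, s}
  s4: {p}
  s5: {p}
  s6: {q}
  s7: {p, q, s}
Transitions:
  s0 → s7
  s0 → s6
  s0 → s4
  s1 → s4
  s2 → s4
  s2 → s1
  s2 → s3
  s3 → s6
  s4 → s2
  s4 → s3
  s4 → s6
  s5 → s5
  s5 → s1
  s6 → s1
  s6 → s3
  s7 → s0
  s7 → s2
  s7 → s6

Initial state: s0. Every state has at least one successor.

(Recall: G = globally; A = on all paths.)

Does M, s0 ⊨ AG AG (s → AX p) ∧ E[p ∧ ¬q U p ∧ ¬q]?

States satisfying AG (s → AX p): ∅.
States satisfying AG AG (s → AX p): ∅.
States satisfying p ∧ ¬q: {s2, s4, s5}.
States satisfying E[p ∧ ¬q U p ∧ ¬q]: {s2, s4, s5}.
States satisfying AG AG (s → AX p) ∧ E[p ∧ ¬q U p ∧ ¬q]: ∅.
s0 ∉ Sat(AG AG (s → AX p) ∧ E[p ∧ ¬q U p ∧ ¬q]).

Violated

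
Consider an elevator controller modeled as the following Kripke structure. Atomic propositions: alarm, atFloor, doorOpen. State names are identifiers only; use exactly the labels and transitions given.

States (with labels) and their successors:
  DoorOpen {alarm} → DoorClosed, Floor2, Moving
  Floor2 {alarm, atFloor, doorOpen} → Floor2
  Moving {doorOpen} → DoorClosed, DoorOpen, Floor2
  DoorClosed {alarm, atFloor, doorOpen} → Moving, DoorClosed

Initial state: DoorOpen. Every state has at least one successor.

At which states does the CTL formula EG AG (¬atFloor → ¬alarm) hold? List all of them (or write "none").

States satisfying AG (¬atFloor → ¬alarm): {Floor2}.
States satisfying EG AG (¬atFloor → ¬alarm): {Floor2}.

{Floor2}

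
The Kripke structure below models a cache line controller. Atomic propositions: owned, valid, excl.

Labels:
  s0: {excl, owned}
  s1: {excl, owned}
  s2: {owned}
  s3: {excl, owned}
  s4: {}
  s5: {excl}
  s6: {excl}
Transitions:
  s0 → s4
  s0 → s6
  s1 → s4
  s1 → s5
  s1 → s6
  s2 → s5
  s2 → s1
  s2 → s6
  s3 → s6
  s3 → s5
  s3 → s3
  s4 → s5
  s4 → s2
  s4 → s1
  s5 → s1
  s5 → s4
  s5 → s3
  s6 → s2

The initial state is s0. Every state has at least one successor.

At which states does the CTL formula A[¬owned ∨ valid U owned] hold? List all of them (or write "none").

{s0, s1, s2, s3, s6}

States satisfying ¬owned ∨ valid: {s4, s5, s6}.
States satisfying owned: {s0, s1, s2, s3}.
States satisfying A[¬owned ∨ valid U owned]: {s0, s1, s2, s3, s6}.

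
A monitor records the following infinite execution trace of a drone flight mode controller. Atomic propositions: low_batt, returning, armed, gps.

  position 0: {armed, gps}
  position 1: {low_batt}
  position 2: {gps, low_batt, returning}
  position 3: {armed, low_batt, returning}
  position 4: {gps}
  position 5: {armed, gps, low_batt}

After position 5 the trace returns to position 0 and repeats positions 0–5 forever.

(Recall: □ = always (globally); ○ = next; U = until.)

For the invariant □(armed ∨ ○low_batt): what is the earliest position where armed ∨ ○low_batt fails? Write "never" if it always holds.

never

armed ∨ ○low_batt holds at every position 0..5, and those are all the positions the trace ever visits, so the invariant □(armed ∨ ○low_batt) is never violated.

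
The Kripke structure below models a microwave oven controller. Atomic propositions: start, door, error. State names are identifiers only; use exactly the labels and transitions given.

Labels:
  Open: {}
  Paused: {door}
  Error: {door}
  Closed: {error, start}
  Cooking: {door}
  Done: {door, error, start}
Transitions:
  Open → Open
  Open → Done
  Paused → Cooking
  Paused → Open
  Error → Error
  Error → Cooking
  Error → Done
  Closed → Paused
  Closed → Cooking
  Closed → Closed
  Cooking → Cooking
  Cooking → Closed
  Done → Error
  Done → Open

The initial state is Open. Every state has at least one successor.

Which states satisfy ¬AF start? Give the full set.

States satisfying start: {Closed, Done}.
States satisfying AF start: {Closed, Done}.
States satisfying ¬AF start: {Open, Paused, Error, Cooking}.

{Open, Paused, Error, Cooking}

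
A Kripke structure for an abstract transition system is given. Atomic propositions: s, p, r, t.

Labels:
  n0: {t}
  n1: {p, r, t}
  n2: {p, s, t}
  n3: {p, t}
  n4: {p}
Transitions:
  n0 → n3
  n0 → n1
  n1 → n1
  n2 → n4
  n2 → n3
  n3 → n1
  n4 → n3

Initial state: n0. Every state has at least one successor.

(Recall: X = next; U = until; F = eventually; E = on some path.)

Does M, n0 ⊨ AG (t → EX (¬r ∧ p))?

No

States satisfying t → EX (¬r ∧ p): {n0, n2, n4}.
States satisfying AG (t → EX (¬r ∧ p)): ∅.
n1 is reachable from n0 and violates t → EX (¬r ∧ p), so AG fails at n0.
n0 ∉ Sat(AG (t → EX (¬r ∧ p))).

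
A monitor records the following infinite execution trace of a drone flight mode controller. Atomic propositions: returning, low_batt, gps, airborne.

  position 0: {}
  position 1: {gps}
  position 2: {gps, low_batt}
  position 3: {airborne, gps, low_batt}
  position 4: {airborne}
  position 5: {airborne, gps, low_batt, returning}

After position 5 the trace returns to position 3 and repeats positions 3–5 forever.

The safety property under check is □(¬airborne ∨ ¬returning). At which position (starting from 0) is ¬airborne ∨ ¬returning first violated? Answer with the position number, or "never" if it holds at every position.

5

Check ¬airborne ∨ ¬returning at each position in order: 0 ✓, 1 ✓, 2 ✓, 3 ✓, 4 ✓.
At position 5 the labels are {airborne, gps, low_batt, returning}, so ¬airborne ∨ ¬returning is false there. This is the first violation.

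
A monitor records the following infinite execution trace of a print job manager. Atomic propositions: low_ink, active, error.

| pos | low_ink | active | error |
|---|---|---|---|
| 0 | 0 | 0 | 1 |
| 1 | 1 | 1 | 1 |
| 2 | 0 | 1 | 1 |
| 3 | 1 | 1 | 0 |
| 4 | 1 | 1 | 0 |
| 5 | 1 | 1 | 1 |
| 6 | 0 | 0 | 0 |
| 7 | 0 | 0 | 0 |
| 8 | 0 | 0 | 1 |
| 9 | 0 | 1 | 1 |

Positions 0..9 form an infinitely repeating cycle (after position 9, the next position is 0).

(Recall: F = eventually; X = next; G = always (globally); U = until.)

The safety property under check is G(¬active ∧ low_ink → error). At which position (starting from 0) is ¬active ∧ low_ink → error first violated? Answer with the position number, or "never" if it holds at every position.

¬active ∧ low_ink → error holds at every position 0..9, and those are all the positions the trace ever visits, so the invariant G(¬active ∧ low_ink → error) is never violated.

never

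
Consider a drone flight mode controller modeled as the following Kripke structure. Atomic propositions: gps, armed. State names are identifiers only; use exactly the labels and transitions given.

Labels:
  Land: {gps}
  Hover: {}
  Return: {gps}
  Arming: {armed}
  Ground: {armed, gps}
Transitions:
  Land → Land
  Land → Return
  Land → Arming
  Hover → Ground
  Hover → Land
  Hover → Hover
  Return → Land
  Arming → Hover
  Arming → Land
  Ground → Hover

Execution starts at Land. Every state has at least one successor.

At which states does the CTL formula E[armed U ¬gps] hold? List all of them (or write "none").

States satisfying armed: {Arming, Ground}.
States satisfying ¬gps: {Hover, Arming}.
States satisfying E[armed U ¬gps]: {Hover, Arming, Ground}.

{Hover, Arming, Ground}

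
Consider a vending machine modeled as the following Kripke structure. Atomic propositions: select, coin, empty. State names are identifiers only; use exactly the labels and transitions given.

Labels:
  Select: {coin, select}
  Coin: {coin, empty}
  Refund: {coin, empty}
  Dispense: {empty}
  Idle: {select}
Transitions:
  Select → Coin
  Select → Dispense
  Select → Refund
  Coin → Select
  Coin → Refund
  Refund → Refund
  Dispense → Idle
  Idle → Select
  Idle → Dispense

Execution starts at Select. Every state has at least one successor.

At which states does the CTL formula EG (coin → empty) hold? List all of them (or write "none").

States satisfying coin → empty: {Coin, Refund, Dispense, Idle}.
States satisfying EG (coin → empty): {Coin, Refund, Dispense, Idle}.

{Coin, Refund, Dispense, Idle}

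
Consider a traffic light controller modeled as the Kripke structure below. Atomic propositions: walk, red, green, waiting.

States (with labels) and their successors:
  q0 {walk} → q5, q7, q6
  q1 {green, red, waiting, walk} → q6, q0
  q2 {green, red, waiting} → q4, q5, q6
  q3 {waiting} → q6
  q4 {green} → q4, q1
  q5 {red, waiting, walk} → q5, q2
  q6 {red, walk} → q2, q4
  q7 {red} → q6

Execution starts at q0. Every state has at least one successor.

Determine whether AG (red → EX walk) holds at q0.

No

States satisfying red → EX walk: {q0, q1, q2, q3, q4, q5, q7}.
States satisfying AG (red → EX walk): ∅.
q6 is reachable from q0 and violates red → EX walk, so AG fails at q0.
q0 ∉ Sat(AG (red → EX walk)).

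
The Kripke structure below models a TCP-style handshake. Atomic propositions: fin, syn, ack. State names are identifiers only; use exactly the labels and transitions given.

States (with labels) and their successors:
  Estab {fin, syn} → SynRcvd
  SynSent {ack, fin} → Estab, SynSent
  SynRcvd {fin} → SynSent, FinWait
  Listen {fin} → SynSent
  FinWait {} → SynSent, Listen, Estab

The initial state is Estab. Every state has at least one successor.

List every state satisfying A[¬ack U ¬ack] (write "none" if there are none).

{Estab, SynRcvd, Listen, FinWait}

States satisfying ¬ack: {Estab, SynRcvd, Listen, FinWait}.
States satisfying A[¬ack U ¬ack]: {Estab, SynRcvd, Listen, FinWait}.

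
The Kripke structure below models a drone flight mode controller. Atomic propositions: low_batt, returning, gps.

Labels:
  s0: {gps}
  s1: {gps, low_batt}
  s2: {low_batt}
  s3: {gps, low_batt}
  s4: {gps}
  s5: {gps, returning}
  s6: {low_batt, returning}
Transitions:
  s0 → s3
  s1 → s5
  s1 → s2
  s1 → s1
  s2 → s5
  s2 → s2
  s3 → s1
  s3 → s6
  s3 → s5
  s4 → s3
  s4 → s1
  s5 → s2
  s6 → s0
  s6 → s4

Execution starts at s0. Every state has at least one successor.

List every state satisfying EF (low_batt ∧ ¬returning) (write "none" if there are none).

States satisfying low_batt ∧ ¬returning: {s1, s2, s3}.
States satisfying EF (low_batt ∧ ¬returning): {s0, s1, s2, s3, s4, s5, s6}.

{s0, s1, s2, s3, s4, s5, s6}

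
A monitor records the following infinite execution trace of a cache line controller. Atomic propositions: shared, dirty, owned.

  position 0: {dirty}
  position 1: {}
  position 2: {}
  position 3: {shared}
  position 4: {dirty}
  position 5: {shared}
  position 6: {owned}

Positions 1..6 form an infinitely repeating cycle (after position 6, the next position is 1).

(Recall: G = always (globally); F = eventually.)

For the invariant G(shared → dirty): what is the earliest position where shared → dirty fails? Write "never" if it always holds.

Check shared → dirty at each position in order: 0 ✓, 1 ✓, 2 ✓.
At position 3 the labels are {shared}, so shared → dirty is false there. This is the first violation.

3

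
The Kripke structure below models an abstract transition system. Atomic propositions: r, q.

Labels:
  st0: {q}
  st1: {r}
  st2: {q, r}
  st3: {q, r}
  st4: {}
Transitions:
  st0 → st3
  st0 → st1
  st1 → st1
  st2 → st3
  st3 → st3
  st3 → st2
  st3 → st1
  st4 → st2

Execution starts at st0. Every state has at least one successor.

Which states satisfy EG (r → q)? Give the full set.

{st0, st2, st3, st4}

States satisfying r → q: {st0, st2, st3, st4}.
States satisfying EG (r → q): {st0, st2, st3, st4}.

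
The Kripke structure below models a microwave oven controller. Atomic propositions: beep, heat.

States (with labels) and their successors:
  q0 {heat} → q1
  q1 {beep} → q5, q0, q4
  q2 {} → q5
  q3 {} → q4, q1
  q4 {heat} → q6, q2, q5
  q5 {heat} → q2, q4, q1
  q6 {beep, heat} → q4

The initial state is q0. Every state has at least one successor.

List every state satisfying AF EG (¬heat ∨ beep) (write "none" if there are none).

none

States satisfying EG (¬heat ∨ beep): ∅.
States satisfying AF EG (¬heat ∨ beep): ∅.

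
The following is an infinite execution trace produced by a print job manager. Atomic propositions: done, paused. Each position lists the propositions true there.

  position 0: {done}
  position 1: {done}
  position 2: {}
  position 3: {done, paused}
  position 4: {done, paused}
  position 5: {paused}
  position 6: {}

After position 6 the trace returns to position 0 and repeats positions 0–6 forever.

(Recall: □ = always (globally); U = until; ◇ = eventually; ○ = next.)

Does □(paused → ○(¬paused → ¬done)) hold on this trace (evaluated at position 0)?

paused → ○(¬paused → ¬done) holds at every position 0..6, and those are all positions ever visited, so □(paused → ○(¬paused → ¬done)) holds.
Positions where paused holds: 3, 4, 5.
Check ○(¬paused → ¬done) at each: 3→ok, 4→ok, 5→ok.

Holds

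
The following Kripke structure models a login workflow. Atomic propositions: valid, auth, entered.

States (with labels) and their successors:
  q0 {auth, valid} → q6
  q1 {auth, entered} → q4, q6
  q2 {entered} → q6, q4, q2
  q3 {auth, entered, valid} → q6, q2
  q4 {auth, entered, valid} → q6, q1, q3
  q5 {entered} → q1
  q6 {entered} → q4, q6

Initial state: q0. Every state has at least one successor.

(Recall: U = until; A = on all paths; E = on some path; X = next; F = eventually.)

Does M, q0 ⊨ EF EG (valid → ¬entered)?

States satisfying EG (valid → ¬entered): {q0, q1, q2, q5, q6}.
States satisfying EF EG (valid → ¬entered): {q0, q1, q2, q3, q4, q5, q6}.
Some path from q0 reaches a state where EG (valid → ¬entered) holds.
q0 ∈ Sat(EF EG (valid → ¬entered)).

Yes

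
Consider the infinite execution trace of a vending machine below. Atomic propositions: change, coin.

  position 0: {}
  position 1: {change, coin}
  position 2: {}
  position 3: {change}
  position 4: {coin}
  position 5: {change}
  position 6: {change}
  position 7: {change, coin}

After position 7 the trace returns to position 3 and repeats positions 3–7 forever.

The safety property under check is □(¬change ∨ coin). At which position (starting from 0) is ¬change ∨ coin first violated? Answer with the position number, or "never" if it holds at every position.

Check ¬change ∨ coin at each position in order: 0 ✓, 1 ✓, 2 ✓.
At position 3 the labels are {change}, so ¬change ∨ coin is false there. This is the first violation.

3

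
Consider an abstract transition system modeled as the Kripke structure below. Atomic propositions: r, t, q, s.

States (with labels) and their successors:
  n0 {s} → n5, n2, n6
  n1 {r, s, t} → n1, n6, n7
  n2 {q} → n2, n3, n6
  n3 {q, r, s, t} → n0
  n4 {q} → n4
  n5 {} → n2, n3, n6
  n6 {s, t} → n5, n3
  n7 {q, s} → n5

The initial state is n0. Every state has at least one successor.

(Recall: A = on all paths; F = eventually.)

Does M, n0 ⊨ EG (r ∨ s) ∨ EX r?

States satisfying r ∨ s: {n0, n1, n3, n6, n7}.
States satisfying EG (r ∨ s): {n0, n1, n3, n6}.
States satisfying r: {n1, n3}.
States satisfying EX r: {n1, n2, n5, n6}.
States satisfying EG (r ∨ s) ∨ EX r: {n0, n1, n2, n3, n5, n6}.
n0 ∈ Sat(EG (r ∨ s) ∨ EX r).

Holds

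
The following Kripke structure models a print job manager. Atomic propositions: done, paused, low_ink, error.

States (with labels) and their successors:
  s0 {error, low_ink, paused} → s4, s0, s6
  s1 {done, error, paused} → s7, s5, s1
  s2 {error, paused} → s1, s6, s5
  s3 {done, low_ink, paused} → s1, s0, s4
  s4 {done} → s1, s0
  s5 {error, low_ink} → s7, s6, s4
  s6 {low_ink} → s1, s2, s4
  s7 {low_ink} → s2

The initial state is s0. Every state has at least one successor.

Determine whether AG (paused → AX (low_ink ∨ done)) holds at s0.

Holds

States satisfying paused → AX (low_ink ∨ done): {s0, s1, s2, s3, s4, s5, s6, s7}.
States satisfying AG (paused → AX (low_ink ∨ done)): {s0, s1, s2, s3, s4, s5, s6, s7}.
Every state reachable from s0 satisfies paused → AX (low_ink ∨ done).
s0 ∈ Sat(AG (paused → AX (low_ink ∨ done))).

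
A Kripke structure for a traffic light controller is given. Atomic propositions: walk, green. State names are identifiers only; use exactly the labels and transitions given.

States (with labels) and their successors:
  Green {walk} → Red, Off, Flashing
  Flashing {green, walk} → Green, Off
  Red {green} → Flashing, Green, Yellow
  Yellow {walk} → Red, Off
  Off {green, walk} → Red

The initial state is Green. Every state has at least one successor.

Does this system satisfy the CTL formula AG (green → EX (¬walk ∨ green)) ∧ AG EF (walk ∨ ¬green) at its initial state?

States satisfying green → EX (¬walk ∨ green): {Green, Flashing, Red, Yellow, Off}.
States satisfying AG (green → EX (¬walk ∨ green)): {Green, Flashing, Red, Yellow, Off}.
States satisfying EF (walk ∨ ¬green): {Green, Flashing, Red, Yellow, Off}.
States satisfying AG EF (walk ∨ ¬green): {Green, Flashing, Red, Yellow, Off}.
States satisfying AG (green → EX (¬walk ∨ green)) ∧ AG EF (walk ∨ ¬green): {Green, Flashing, Red, Yellow, Off}.
Green ∈ Sat(AG (green → EX (¬walk ∨ green)) ∧ AG EF (walk ∨ ¬green)).

Yes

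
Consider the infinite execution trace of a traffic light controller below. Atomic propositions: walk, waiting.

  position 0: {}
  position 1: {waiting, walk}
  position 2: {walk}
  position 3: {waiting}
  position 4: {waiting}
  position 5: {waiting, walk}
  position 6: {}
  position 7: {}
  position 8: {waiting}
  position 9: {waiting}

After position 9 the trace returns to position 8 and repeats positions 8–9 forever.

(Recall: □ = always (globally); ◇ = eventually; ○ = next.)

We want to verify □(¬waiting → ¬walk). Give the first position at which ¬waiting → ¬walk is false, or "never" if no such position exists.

2

Check ¬waiting → ¬walk at each position in order: 0 ✓, 1 ✓.
At position 2 the labels are {walk}, so ¬waiting → ¬walk is false there. This is the first violation.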